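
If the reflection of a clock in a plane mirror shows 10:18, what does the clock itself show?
Reflection across the vertical (12-6) axis maps a hand at angle A degrees to (360 - A) degrees, which sends a reading of T minutes past 12:00 to (720 - T) minutes past 12:00.
Mirror reads 10:18 = 618 minutes past 12:00.
Actual time: (720 - 618) mod 720 = 102 minutes = 1:42.

Final answer: 1:42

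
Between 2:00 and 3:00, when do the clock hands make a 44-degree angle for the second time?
At t minutes past 2:00, the hour hand is at 30 x 2 + 0.5t degrees and the minute hand is at 6t degrees.
The smaller angle between them is 44 degrees when |30H - 5.5t| = 44 or |30H - 5.5t| = 316.
With H = 2, solve 30 x 2 - 5.5t = +/- target for each target:
  t = (30 x 2 - 44) / 5.5 = 2.91
  t = (30 x 2 + 44) / 5.5 = 18.91
  t = (30 x 2 - 316) / 5.5 = -46.55 (outside (0, 60))
  t = (30 x 2 + 316) / 5.5 = 68.36 (outside (0, 60))
Valid solutions in (0, 60): {2.91, 18.91} minutes.
The second occurrence is t = 18.91 minutes.
The hands form a 44-degree angle at 18.91 minutes past 2:00.

Final answer: 18.91 minutes past 2:00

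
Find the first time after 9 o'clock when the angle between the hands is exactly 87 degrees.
At t minutes past 9:00, the hour hand is at 30 x 9 + 0.5t degrees and the minute hand is at 6t degrees.
The smaller angle between them is 87 degrees when |30H - 5.5t| = 87 or |30H - 5.5t| = 273.
With H = 9, solve 30 x 9 - 5.5t = +/- target for each target:
  t = (30 x 9 - 87) / 5.5 = 33.27
  t = (30 x 9 + 87) / 5.5 = 64.91 (outside (0, 60))
  t = (30 x 9 - 273) / 5.5 = -0.55 (outside (0, 60))
  t = (30 x 9 + 273) / 5.5 = 98.73 (outside (0, 60))
Valid solutions in (0, 60): {33.27} minutes.
The first occurrence is t = 33.27 minutes.
The hands form a 87-degree angle at 33.27 minutes past 9:00.

Final answer: 33.27 minutes past 9:00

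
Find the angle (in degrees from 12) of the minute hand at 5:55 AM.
The minute hand moves 6 degrees per minute.
At 5:55: 55 x 6 = 330 degrees

Final answer: 330 degrees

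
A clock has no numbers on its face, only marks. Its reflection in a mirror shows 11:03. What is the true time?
Reflection across the vertical (12-6) axis maps a hand at angle A degrees to (360 - A) degrees, which sends a reading of T minutes past 12:00 to (720 - T) minutes past 12:00.
Mirror reads 11:03 = 663 minutes past 12:00.
Actual time: (720 - 663) mod 720 = 57 minutes = 12:57.

Final answer: 12:57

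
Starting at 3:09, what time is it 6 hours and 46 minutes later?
Starting time: 3:09
Adding 46 minutes to 9 minutes: 9 + 46 = 55 minutes
Adding 6 hours: 3 + 6 = 9
Final time: 9:55

Final answer: 9:55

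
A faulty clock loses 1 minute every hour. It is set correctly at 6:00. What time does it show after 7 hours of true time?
For every 60 true minutes, the faulty clock advances 60 - 1 = 59 minutes.
True elapsed: 7 hours = 420 minutes.
Faulty clock advances: 420 x 59/60 = 413 minutes (drift: 7 minutes behind).
Shown time: 6:00 + 413 minutes = 12:53.

Final answer: 12:53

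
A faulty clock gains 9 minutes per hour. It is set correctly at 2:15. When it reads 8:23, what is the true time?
For every 60 true minutes, the faulty clock advances 69 minutes, so 1 faulty-clock minute corresponds to 60/69 true minutes.
From 2:15 to 8:23 on the faulty dial is 368 minutes.
True elapsed: 368 x 60/69 = 320 minutes = 5 hours and 20 minutes.
True time: 2:15 + 5 hours and 20 minutes = 7:35.

Final answer: 7:35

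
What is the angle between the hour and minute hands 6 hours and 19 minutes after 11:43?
First find the time 6 hours and 19 minutes after 11:43.
Total minutes: 11 x 60 + 43 + 6 x 60 + 19 = 1082.
1082 mod 720 = 362 minutes = 6:02.
Now compute the angle at 6:02:
Hour hand: 6 x 30 + 2 x 0.5 = 181 degrees
Minute hand: 2 x 6 = 12 degrees
Difference: |181 - 12| = 169 degrees
The angle is 169 degrees

Final answer: 169 degrees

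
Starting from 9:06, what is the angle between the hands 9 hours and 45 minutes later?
First find the time 9 hours and 45 minutes after 9:06.
Total minutes: 9 x 60 + 6 + 9 x 60 + 45 = 1131.
1131 mod 720 = 411 minutes = 6:51.
Now compute the angle at 6:51:
Hour hand: 6 x 30 + 51 x 0.5 = 205.5 degrees
Minute hand: 51 x 6 = 306 degrees
Difference: |205.5 - 306| = 100.5 degrees
The angle is 100.5 degrees

Final answer: 100.5 degrees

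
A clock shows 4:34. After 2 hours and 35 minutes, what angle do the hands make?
First find the time 2 hours and 35 minutes after 4:34.
Total minutes: 4 x 60 + 34 + 2 x 60 + 35 = 429.
429 mod 720 = 429 minutes = 7:09.
Now compute the angle at 7:09:
Hour hand: 7 x 30 + 9 x 0.5 = 214.5 degrees
Minute hand: 9 x 6 = 54 degrees
Difference: |214.5 - 54| = 160.5 degrees
The angle is 160.5 degrees

Final answer: 160.5 degrees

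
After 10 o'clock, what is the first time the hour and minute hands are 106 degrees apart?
At t minutes past 10:00, the hour hand is at 30 x 10 + 0.5t degrees and the minute hand is at 6t degrees.
The smaller angle between them is 106 degrees when |30H - 5.5t| = 106 or |30H - 5.5t| = 254.
With H = 10, solve 30 x 10 - 5.5t = +/- target for each target:
  t = (30 x 10 - 106) / 5.5 = 35.27
  t = (30 x 10 + 106) / 5.5 = 73.82 (outside (0, 60))
  t = (30 x 10 - 254) / 5.5 = 8.36
  t = (30 x 10 + 254) / 5.5 = 100.73 (outside (0, 60))
Valid solutions in (0, 60): {8.36, 35.27} minutes.
The first occurrence is t = 8.36 minutes.
The hands form a 106-degree angle at 8.36 minutes past 10:00.

Final answer: 8.36 minutes past 10:00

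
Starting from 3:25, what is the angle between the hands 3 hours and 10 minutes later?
First find the time 3 hours and 10 minutes after 3:25.
Total minutes: 3 x 60 + 25 + 3 x 60 + 10 = 395.
395 mod 720 = 395 minutes = 6:35.
Now compute the angle at 6:35:
Hour hand: 6 x 30 + 35 x 0.5 = 197.5 degrees
Minute hand: 35 x 6 = 210 degrees
Difference: |197.5 - 210| = 12.5 degrees
The angle is 12.5 degrees

Final answer: 12.5 degrees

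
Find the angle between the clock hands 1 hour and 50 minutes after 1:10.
First find the time 1 hour and 50 minutes after 1:10.
Total minutes: 1 x 60 + 10 + 1 x 60 + 50 = 180.
180 mod 720 = 180 minutes = 3:00.
Now compute the angle at 3:00:
Hour hand: 3 x 30 + 0 x 0.5 = 90 degrees
Minute hand: 0 x 6 = 0 degrees
Difference: |90 - 0| = 90 degrees
The angle is 90 degrees

Final answer: 90 degrees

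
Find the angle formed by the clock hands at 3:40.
Hour hand position: 3 x 30 + 40 x 0.5 = 110 degrees
Minute hand position: 40 x 6 = 240 degrees
Difference: |110 - 240| = 130 degrees
The angle between the hands is 130 degrees

Final answer: 130 degrees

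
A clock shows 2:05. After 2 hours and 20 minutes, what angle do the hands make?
First find the time 2 hours and 20 minutes after 2:05.
Total minutes: 2 x 60 + 5 + 2 x 60 + 20 = 265.
265 mod 720 = 265 minutes = 4:25.
Now compute the angle at 4:25:
Hour hand: 4 x 30 + 25 x 0.5 = 132.5 degrees
Minute hand: 25 x 6 = 150 degrees
Difference: |132.5 - 150| = 17.5 degrees
The angle is 17.5 degrees

Final answer: 17.5 degrees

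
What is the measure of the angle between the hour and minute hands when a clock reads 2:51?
Hour hand position: 2 x 30 + 51 x 0.5 = 85.5 degrees
Minute hand position: 51 x 6 = 306 degrees
Difference: |85.5 - 306| = 220.5 degrees
Since 220.5 > 180, the smaller angle is 360 - 220.5 = 139.5 degrees

Final answer: 139.5 degrees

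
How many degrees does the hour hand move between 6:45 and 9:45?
The hour hand moves 0.5 degrees per minute.
Time elapsed: 9:45 - 6:45 = 180 minutes
Angular displacement: 180 x 0.5 = 90 degrees

Final answer: 90 degrees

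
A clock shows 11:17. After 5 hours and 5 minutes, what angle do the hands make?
First find the time 5 hours and 5 minutes after 11:17.
Total minutes: 11 x 60 + 17 + 5 x 60 + 5 = 982.
982 mod 720 = 262 minutes = 4:22.
Now compute the angle at 4:22:
Hour hand: 4 x 30 + 22 x 0.5 = 131 degrees
Minute hand: 22 x 6 = 132 degrees
Difference: |131 - 132| = 1 degrees
The angle is 1 degrees

Final answer: 1 degrees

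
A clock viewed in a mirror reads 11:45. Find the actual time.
Reflection across the vertical (12-6) axis maps a hand at angle A degrees to (360 - A) degrees, which sends a reading of T minutes past 12:00 to (720 - T) minutes past 12:00.
Mirror reads 11:45 = 705 minutes past 12:00.
Actual time: (720 - 705) mod 720 = 15 minutes = 12:15.

Final answer: 12:15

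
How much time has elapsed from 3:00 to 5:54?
From 3:00 to 5:54:
(5 x 60 + 54) - (3 x 60 + 0) = 354 - 180 = 174 minutes
= 2 hours and 54 minutes

Final answer: 2 hours and 54 minutes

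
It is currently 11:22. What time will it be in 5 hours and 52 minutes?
Starting time: 11:22
Adding 52 minutes to 22 minutes: 22 + 52 = 74 minutes = 1 hour and 14 minutes
Adding 5 hours: 11 + 5 + 1 (carry) = 17 - 12 = 5
Final time: 5:14

Final answer: 5:14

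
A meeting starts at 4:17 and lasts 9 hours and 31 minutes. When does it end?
Starting time: 4:17
Adding 31 minutes to 17 minutes: 17 + 31 = 48 minutes
Adding 9 hours: 4 + 9 = 13 - 12 = 1
Final time: 1:48

Final answer: 1:48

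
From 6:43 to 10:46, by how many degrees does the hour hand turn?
The hour hand moves 0.5 degrees per minute.
Time elapsed: 10:46 - 6:43 = 243 minutes
Angular displacement: 243 x 0.5 = 121.5 degrees

Final answer: 121.5 degrees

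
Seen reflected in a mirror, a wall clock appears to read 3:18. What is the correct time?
Reflection across the vertical (12-6) axis maps a hand at angle A degrees to (360 - A) degrees, which sends a reading of T minutes past 12:00 to (720 - T) minutes past 12:00.
Mirror reads 3:18 = 198 minutes past 12:00.
Actual time: (720 - 198) mod 720 = 522 minutes = 8:42.

Final answer: 8:42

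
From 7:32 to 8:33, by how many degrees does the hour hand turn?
The hour hand moves 0.5 degrees per minute.
Time elapsed: 8:33 - 7:32 = 61 minutes
Angular displacement: 61 x 0.5 = 30.5 degrees

Final answer: 30.5 degrees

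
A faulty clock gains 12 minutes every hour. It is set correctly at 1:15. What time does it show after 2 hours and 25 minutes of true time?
For every 60 true minutes, the faulty clock advances 60 + 12 = 72 minutes.
True elapsed: 2 hours and 25 minutes = 145 minutes.
Faulty clock advances: 145 x 72/60 = 174 minutes (drift: 29 minutes ahead).
Shown time: 1:15 + 174 minutes = 4:09.

Final answer: 4:09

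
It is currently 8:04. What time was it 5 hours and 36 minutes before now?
Starting time: 8:04 = 484 total minutes past 12:00
Subtracting: 5 hours and 36 minutes = 336 minutes
484 - 336 = 148 minutes
= 2 hours and 28 minutes past 12:00 = 2:28

Final answer: 2:28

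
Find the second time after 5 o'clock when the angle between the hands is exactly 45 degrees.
At t minutes past 5:00, the hour hand is at 30 x 5 + 0.5t degrees and the minute hand is at 6t degrees.
The smaller angle between them is 45 degrees when |30H - 5.5t| = 45 or |30H - 5.5t| = 315.
With H = 5, solve 30 x 5 - 5.5t = +/- target for each target:
  t = (30 x 5 - 45) / 5.5 = 19.09
  t = (30 x 5 + 45) / 5.5 = 35.45
  t = (30 x 5 - 315) / 5.5 = -30 (outside (0, 60))
  t = (30 x 5 + 315) / 5.5 = 84.55 (outside (0, 60))
Valid solutions in (0, 60): {19.09, 35.45} minutes.
The second occurrence is t = 35.45 minutes.
The hands form a 45-degree angle at 35.45 minutes past 5:00.

Final answer: 35.45 minutes past 5:00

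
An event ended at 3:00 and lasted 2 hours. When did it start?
Starting time: 3:00 = 180 total minutes past 12:00
Subtracting: 2 hours = 120 minutes
180 - 120 = 60 minutes
= 1 hour past 12:00 = 1:00

Final answer: 1:00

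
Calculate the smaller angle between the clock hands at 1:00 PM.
Hour hand position: 1 x 30 + 0 x 0.5 = 30 degrees
Minute hand position: 0 x 6 = 0 degrees
Difference: |30 - 0| = 30 degrees
The angle between the hands is 30 degrees

Final answer: 30 degrees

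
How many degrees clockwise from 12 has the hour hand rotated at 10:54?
The hour hand moves 30 degrees per hour and 0.5 degrees per minute.
At 10:54: (10) x 30 + 54 x 0.5 = 300 + 27 = 327 degrees

Final answer: 327 degrees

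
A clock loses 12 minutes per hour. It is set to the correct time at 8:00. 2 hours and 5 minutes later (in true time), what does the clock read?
For every 60 true minutes, the faulty clock advances 60 - 12 = 48 minutes.
True elapsed: 2 hours and 5 minutes = 125 minutes.
Faulty clock advances: 125 x 48/60 = 100 minutes (drift: 25 minutes behind).
Shown time: 8:00 + 100 minutes = 9:40.

Final answer: 9:40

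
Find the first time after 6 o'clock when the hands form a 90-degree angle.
At t minutes past 6:00, the hour hand is at 30 x 6 + 0.5t degrees and the minute hand is at 6t degrees.
The smaller angle between them is 90 degrees when |30H - 5.5t| = 90 or |30H - 5.5t| = 270.
With H = 6, solve 30 x 6 - 5.5t = +/- target for each target:
  t = (30 x 6 - 90) / 5.5 = 16.36
  t = (30 x 6 + 90) / 5.5 = 49.09
  t = (30 x 6 - 270) / 5.5 = -16.36 (outside (0, 60))
  t = (30 x 6 + 270) / 5.5 = 81.82 (outside (0, 60))
Valid solutions in (0, 60): {16.36, 49.09} minutes.
First occurrence: t = 16.36 minutes.
The hands are at right angles at 16.36 minutes past 6:00.

Final answer: 16.36 minutes past 6:00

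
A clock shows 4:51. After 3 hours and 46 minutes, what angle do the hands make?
First find the time 3 hours and 46 minutes after 4:51.
Total minutes: 4 x 60 + 51 + 3 x 60 + 46 = 517.
517 mod 720 = 517 minutes = 8:37.
Now compute the angle at 8:37:
Hour hand: 8 x 30 + 37 x 0.5 = 258.5 degrees
Minute hand: 37 x 6 = 222 degrees
Difference: |258.5 - 222| = 36.5 degrees
The angle is 36.5 degrees

Final answer: 36.5 degrees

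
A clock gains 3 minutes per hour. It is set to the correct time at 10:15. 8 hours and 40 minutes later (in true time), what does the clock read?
For every 60 true minutes, the faulty clock advances 60 + 3 = 63 minutes.
True elapsed: 8 hours and 40 minutes = 520 minutes.
Faulty clock advances: 520 x 63/60 = 546 minutes (drift: 26 minutes ahead).
Shown time: 10:15 + 546 minutes = 7:21.

Final answer: 7:21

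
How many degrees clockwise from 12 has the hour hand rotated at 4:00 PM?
The hour hand moves 30 degrees per hour and 0.5 degrees per minute.
At 4:00: (4) x 30 + 0 x 0.5 = 120 + 0 = 120 degrees

Final answer: 120 degrees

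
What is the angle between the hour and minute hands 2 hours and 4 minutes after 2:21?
First find the time 2 hours and 4 minutes after 2:21.
Total minutes: 2 x 60 + 21 + 2 x 60 + 4 = 265.
265 mod 720 = 265 minutes = 4:25.
Now compute the angle at 4:25:
Hour hand: 4 x 30 + 25 x 0.5 = 132.5 degrees
Minute hand: 25 x 6 = 150 degrees
Difference: |132.5 - 150| = 17.5 degrees
The angle is 17.5 degrees

Final answer: 17.5 degrees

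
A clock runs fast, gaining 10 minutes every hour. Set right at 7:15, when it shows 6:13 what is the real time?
For every 60 true minutes, the faulty clock advances 70 minutes, so 1 faulty-clock minute corresponds to 60/70 true minutes.
From 7:15 to 6:13 on the faulty dial is 658 minutes.
True elapsed: 658 x 60/70 = 564 minutes = 9 hours and 24 minutes.
True time: 7:15 + 9 hours and 24 minutes = 4:39.

Final answer: 4:39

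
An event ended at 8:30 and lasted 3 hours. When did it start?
Starting time: 8:30 = 510 total minutes past 12:00
Subtracting: 3 hours = 180 minutes
510 - 180 = 330 minutes
= 5 hours and 30 minutes past 12:00 = 5:30

Final answer: 5:30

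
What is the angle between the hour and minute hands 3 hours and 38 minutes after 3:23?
First find the time 3 hours and 38 minutes after 3:23.
Total minutes: 3 x 60 + 23 + 3 x 60 + 38 = 421.
421 mod 720 = 421 minutes = 7:01.
Now compute the angle at 7:01:
Hour hand: 7 x 30 + 1 x 0.5 = 210.5 degrees
Minute hand: 1 x 6 = 6 degrees
Difference: |210.5 - 6| = 204.5 degrees
Smaller angle: 360 - 204.5 = 155.5 degrees

Final answer: 155.5 degrees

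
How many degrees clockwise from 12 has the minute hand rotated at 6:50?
The minute hand moves 6 degrees per minute.
At 6:50: 50 x 6 = 300 degrees

Final answer: 300 degrees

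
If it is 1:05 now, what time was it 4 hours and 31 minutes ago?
Starting time: 1:05 = 65 total minutes past 12:00
Subtracting: 4 hours and 31 minutes = 271 minutes
65 - 271 = -206 (negative, add 12 hours = 720) = 514 minutes
= 8 hours and 34 minutes past 12:00 = 8:34

Final answer: 8:34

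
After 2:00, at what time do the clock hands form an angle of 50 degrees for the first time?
At t minutes past 2:00, the hour hand is at 30 x 2 + 0.5t degrees and the minute hand is at 6t degrees.
The smaller angle between them is 50 degrees when |30H - 5.5t| = 50 or |30H - 5.5t| = 310.
With H = 2, solve 30 x 2 - 5.5t = +/- target for each target:
  t = (30 x 2 - 50) / 5.5 = 1.82
  t = (30 x 2 + 50) / 5.5 = 20
  t = (30 x 2 - 310) / 5.5 = -45.45 (outside (0, 60))
  t = (30 x 2 + 310) / 5.5 = 67.27 (outside (0, 60))
Valid solutions in (0, 60): {1.82, 20} minutes.
The first occurrence is t = 1.82 minutes.
The hands form a 50-degree angle at 1.82 minutes past 2:00.

Final answer: 1.82 minutes past 2:00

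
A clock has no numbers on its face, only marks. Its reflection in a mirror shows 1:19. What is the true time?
Reflection across the vertical (12-6) axis maps a hand at angle A degrees to (360 - A) degrees, which sends a reading of T minutes past 12:00 to (720 - T) minutes past 12:00.
Mirror reads 1:19 = 79 minutes past 12:00.
Actual time: (720 - 79) mod 720 = 641 minutes = 10:41.

Final answer: 10:41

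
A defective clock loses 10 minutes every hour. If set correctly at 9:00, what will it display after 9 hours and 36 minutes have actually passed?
For every 60 true minutes, the faulty clock advances 60 - 10 = 50 minutes.
True elapsed: 9 hours and 36 minutes = 576 minutes.
Faulty clock advances: 576 x 50/60 = 480 minutes (drift: 96 minutes behind).
Shown time: 9:00 + 480 minutes = 5:00.

Final answer: 5:00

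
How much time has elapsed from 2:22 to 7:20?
From 2:22 to 7:20:
(7 x 60 + 20) - (2 x 60 + 22) = 440 - 142 = 298 minutes
= 4 hours and 58 minutes

Final answer: 4 hours and 58 minutes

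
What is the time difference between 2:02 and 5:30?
From 2:02 to 5:30:
(5 x 60 + 30) - (2 x 60 + 2) = 330 - 122 = 208 minutes
= 3 hours and 28 minutes

Final answer: 3 hours and 28 minutes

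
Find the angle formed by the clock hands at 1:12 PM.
Hour hand position: 1 x 30 + 12 x 0.5 = 36 degrees
Minute hand position: 12 x 6 = 72 degrees
Difference: |36 - 72| = 36 degrees
The angle between the hands is 36 degrees

Final answer: 36 degrees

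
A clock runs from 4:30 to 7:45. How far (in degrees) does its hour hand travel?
The hour hand moves 0.5 degrees per minute.
Time elapsed: 7:45 - 4:30 = 195 minutes
Angular displacement: 195 x 0.5 = 97.5 degrees

Final answer: 97.5 degrees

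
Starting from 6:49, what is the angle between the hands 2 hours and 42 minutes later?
First find the time 2 hours and 42 minutes after 6:49.
Total minutes: 6 x 60 + 49 + 2 x 60 + 42 = 571.
571 mod 720 = 571 minutes = 9:31.
Now compute the angle at 9:31:
Hour hand: 9 x 30 + 31 x 0.5 = 285.5 degrees
Minute hand: 31 x 6 = 186 degrees
Difference: |285.5 - 186| = 99.5 degrees
The angle is 99.5 degrees

Final answer: 99.5 degrees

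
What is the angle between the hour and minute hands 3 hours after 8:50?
First find the time 3 hours after 8:50.
Total minutes: 8 x 60 + 50 + 3 x 60 + 0 = 710.
710 mod 720 = 710 minutes = 11:50.
Now compute the angle at 11:50:
Hour hand: 11 x 30 + 50 x 0.5 = 355 degrees
Minute hand: 50 x 6 = 300 degrees
Difference: |355 - 300| = 55 degrees
The angle is 55 degrees

Final answer: 55 degrees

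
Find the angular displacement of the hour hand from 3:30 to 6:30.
The hour hand moves 0.5 degrees per minute.
Time elapsed: 6:30 - 3:30 = 180 minutes
Angular displacement: 180 x 0.5 = 90 degrees

Final answer: 90 degrees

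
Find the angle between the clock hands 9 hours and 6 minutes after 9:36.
First find the time 9 hours and 6 minutes after 9:36.
Total minutes: 9 x 60 + 36 + 9 x 60 + 6 = 1122.
1122 mod 720 = 402 minutes = 6:42.
Now compute the angle at 6:42:
Hour hand: 6 x 30 + 42 x 0.5 = 201 degrees
Minute hand: 42 x 6 = 252 degrees
Difference: |201 - 252| = 51 degrees
The angle is 51 degrees

Final answer: 51 degrees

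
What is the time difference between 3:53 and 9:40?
From 3:53 to 9:40:
(9 x 60 + 40) - (3 x 60 + 53) = 580 - 233 = 347 minutes
= 5 hours and 47 minutes

Final answer: 5 hours and 47 minutes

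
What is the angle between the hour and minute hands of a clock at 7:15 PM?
Hour hand position: 7 x 30 + 15 x 0.5 = 217.5 degrees
Minute hand position: 15 x 6 = 90 degrees
Difference: |217.5 - 90| = 127.5 degrees
The angle between the hands is 127.5 degrees

Final answer: 127.5 degrees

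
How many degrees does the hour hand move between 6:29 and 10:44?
The hour hand moves 0.5 degrees per minute.
Time elapsed: 10:44 - 6:29 = 255 minutes
Angular displacement: 255 x 0.5 = 127.5 degrees

Final answer: 127.5 degrees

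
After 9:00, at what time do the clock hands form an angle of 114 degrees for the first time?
At t minutes past 9:00, the hour hand is at 30 x 9 + 0.5t degrees and the minute hand is at 6t degrees.
The smaller angle between them is 114 degrees when |30H - 5.5t| = 114 or |30H - 5.5t| = 246.
With H = 9, solve 30 x 9 - 5.5t = +/- target for each target:
  t = (30 x 9 - 114) / 5.5 = 28.36
  t = (30 x 9 + 114) / 5.5 = 69.82 (outside (0, 60))
  t = (30 x 9 - 246) / 5.5 = 4.36
  t = (30 x 9 + 246) / 5.5 = 93.82 (outside (0, 60))
Valid solutions in (0, 60): {4.36, 28.36} minutes.
The first occurrence is t = 4.36 minutes.
The hands form a 114-degree angle at 4.36 minutes past 9:00.

Final answer: 4.36 minutes past 9:00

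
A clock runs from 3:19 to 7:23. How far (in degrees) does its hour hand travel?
The hour hand moves 0.5 degrees per minute.
Time elapsed: 7:23 - 3:19 = 244 minutes
Angular displacement: 244 x 0.5 = 122 degrees

Final answer: 122 degrees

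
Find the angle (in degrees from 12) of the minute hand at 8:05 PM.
The minute hand moves 6 degrees per minute.
At 8:05: 5 x 6 = 30 degrees

Final answer: 30 degrees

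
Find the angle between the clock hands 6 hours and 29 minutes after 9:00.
First find the time 6 hours and 29 minutes after 9:00.
Total minutes: 9 x 60 + 0 + 6 x 60 + 29 = 929.
929 mod 720 = 209 minutes = 3:29.
Now compute the angle at 3:29:
Hour hand: 3 x 30 + 29 x 0.5 = 104.5 degrees
Minute hand: 29 x 6 = 174 degrees
Difference: |104.5 - 174| = 69.5 degrees
The angle is 69.5 degrees

Final answer: 69.5 degrees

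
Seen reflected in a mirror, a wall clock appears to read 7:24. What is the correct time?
Reflection across the vertical (12-6) axis maps a hand at angle A degrees to (360 - A) degrees, which sends a reading of T minutes past 12:00 to (720 - T) minutes past 12:00.
Mirror reads 7:24 = 444 minutes past 12:00.
Actual time: (720 - 444) mod 720 = 276 minutes = 4:36.

Final answer: 4:36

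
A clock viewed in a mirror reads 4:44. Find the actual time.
Reflection across the vertical (12-6) axis maps a hand at angle A degrees to (360 - A) degrees, which sends a reading of T minutes past 12:00 to (720 - T) minutes past 12:00.
Mirror reads 4:44 = 284 minutes past 12:00.
Actual time: (720 - 284) mod 720 = 436 minutes = 7:16.

Final answer: 7:16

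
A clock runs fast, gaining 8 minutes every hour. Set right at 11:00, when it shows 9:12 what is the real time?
For every 60 true minutes, the faulty clock advances 68 minutes, so 1 faulty-clock minute corresponds to 60/68 true minutes.
From 11:00 to 9:12 on the faulty dial is 612 minutes.
True elapsed: 612 x 60/68 = 540 minutes = 9 hours.
True time: 11:00 + 9 hours = 8:00.

Final answer: 8:00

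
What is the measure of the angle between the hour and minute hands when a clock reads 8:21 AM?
Hour hand position: 8 x 30 + 21 x 0.5 = 250.5 degrees
Minute hand position: 21 x 6 = 126 degrees
Difference: |250.5 - 126| = 124.5 degrees
The angle between the hands is 124.5 degrees

Final answer: 124.5 degrees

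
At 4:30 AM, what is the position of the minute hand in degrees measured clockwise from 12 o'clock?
The minute hand moves 6 degrees per minute.
At 4:30: 30 x 6 = 180 degrees

Final answer: 180 degrees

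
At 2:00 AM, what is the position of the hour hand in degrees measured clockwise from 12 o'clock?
The hour hand moves 30 degrees per hour and 0.5 degrees per minute.
At 2:00: (2) x 30 + 0 x 0.5 = 60 + 0 = 60 degrees

Final answer: 60 degrees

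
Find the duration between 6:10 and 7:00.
From 6:10 to 7:00:
(7 x 60 + 0) - (6 x 60 + 10) = 420 - 370 = 50 minutes
= 50 minutes

Final answer: 50 minutes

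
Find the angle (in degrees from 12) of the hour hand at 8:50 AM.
The hour hand moves 30 degrees per hour and 0.5 degrees per minute.
At 8:50: (8) x 30 + 50 x 0.5 = 240 + 25 = 265 degrees

Final answer: 265 degrees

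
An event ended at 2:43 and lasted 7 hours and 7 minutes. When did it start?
Starting time: 2:43 = 163 total minutes past 12:00
Subtracting: 7 hours and 7 minutes = 427 minutes
163 - 427 = -264 (negative, add 12 hours = 720) = 456 minutes
= 7 hours and 36 minutes past 12:00 = 7:36

Final answer: 7:36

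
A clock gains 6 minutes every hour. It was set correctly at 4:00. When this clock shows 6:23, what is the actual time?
For every 60 true minutes, the faulty clock advances 66 minutes, so 1 faulty-clock minute corresponds to 60/66 true minutes.
From 4:00 to 6:23 on the faulty dial is 143 minutes.
True elapsed: 143 x 60/66 = 130 minutes = 2 hours and 10 minutes.
True time: 4:00 + 2 hours and 10 minutes = 6:10.

Final answer: 6:10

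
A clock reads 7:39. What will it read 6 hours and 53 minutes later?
Starting time: 7:39
Adding 53 minutes to 39 minutes: 39 + 53 = 92 minutes = 1 hour and 32 minutes
Adding 6 hours: 7 + 6 + 1 (carry) = 14 - 12 = 2
Final time: 2:32

Final answer: 2:32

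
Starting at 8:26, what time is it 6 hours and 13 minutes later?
Starting time: 8:26
Adding 13 minutes to 26 minutes: 26 + 13 = 39 minutes
Adding 6 hours: 8 + 6 = 14 - 12 = 2
Final time: 2:39

Final answer: 2:39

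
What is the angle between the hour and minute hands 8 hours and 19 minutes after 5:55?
First find the time 8 hours and 19 minutes after 5:55.
Total minutes: 5 x 60 + 55 + 8 x 60 + 19 = 854.
854 mod 720 = 134 minutes = 2:14.
Now compute the angle at 2:14:
Hour hand: 2 x 30 + 14 x 0.5 = 67 degrees
Minute hand: 14 x 6 = 84 degrees
Difference: |67 - 84| = 17 degrees
The angle is 17 degrees

Final answer: 17 degrees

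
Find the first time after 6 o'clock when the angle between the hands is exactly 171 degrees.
At t minutes past 6:00, the hour hand is at 30 x 6 + 0.5t degrees and the minute hand is at 6t degrees.
The smaller angle between them is 171 degrees when |30H - 5.5t| = 171 or |30H - 5.5t| = 189.
With H = 6, solve 30 x 6 - 5.5t = +/- target for each target:
  t = (30 x 6 - 171) / 5.5 = 1.64
  t = (30 x 6 + 171) / 5.5 = 63.82 (outside (0, 60))
  t = (30 x 6 - 189) / 5.5 = -1.64 (outside (0, 60))
  t = (30 x 6 + 189) / 5.5 = 67.09 (outside (0, 60))
Valid solutions in (0, 60): {1.64} minutes.
The first occurrence is t = 1.64 minutes.
The hands form a 171-degree angle at 1.64 minutes past 6:00.

Final answer: 1.64 minutes past 6:00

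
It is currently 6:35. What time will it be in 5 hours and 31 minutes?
Starting time: 6:35
Adding 31 minutes to 35 minutes: 35 + 31 = 66 minutes = 1 hour and 6 minutes
Adding 5 hours: 6 + 5 + 1 (carry) = 12
Final time: 12:06

Final answer: 12:06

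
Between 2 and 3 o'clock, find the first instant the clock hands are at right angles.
At t minutes past 2:00, the hour hand is at 30 x 2 + 0.5t degrees and the minute hand is at 6t degrees.
The smaller angle between them is 90 degrees when |30H - 5.5t| = 90 or |30H - 5.5t| = 270.
With H = 2, solve 30 x 2 - 5.5t = +/- target for each target:
  t = (30 x 2 - 90) / 5.5 = -5.45 (outside (0, 60))
  t = (30 x 2 + 90) / 5.5 = 27.27
  t = (30 x 2 - 270) / 5.5 = -38.18 (outside (0, 60))
  t = (30 x 2 + 270) / 5.5 = 60 (outside (0, 60))
Valid solutions in (0, 60): {27.27} minutes.
First occurrence: t = 27.27 minutes.
The hands are at right angles at 27.27 minutes past 2:00.

Final answer: 27.27 minutes past 2:00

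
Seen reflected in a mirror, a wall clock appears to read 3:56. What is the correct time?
Reflection across the vertical (12-6) axis maps a hand at angle A degrees to (360 - A) degrees, which sends a reading of T minutes past 12:00 to (720 - T) minutes past 12:00.
Mirror reads 3:56 = 236 minutes past 12:00.
Actual time: (720 - 236) mod 720 = 484 minutes = 8:04.

Final answer: 8:04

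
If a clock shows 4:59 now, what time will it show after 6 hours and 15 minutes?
Starting time: 4:59
Adding 15 minutes to 59 minutes: 59 + 15 = 74 minutes = 1 hour and 14 minutes
Adding 6 hours: 4 + 6 + 1 (carry) = 11
Final time: 11:14

Final answer: 11:14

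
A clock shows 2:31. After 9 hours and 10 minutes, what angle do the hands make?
First find the time 9 hours and 10 minutes after 2:31.
Total minutes: 2 x 60 + 31 + 9 x 60 + 10 = 701.
701 mod 720 = 701 minutes = 11:41.
Now compute the angle at 11:41:
Hour hand: 11 x 30 + 41 x 0.5 = 350.5 degrees
Minute hand: 41 x 6 = 246 degrees
Difference: |350.5 - 246| = 104.5 degrees
The angle is 104.5 degrees

Final answer: 104.5 degrees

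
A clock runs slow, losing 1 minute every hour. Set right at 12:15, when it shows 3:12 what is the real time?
For every 60 true minutes, the faulty clock advances 59 minutes, so 1 faulty-clock minute corresponds to 60/59 true minutes.
From 12:15 to 3:12 on the faulty dial is 177 minutes.
True elapsed: 177 x 60/59 = 180 minutes = 3 hours.
True time: 12:15 + 3 hours = 3:15.

Final answer: 3:15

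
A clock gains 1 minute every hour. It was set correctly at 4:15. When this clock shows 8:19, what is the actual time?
For every 60 true minutes, the faulty clock advances 61 minutes, so 1 faulty-clock minute corresponds to 60/61 true minutes.
From 4:15 to 8:19 on the faulty dial is 244 minutes.
True elapsed: 244 x 60/61 = 240 minutes = 4 hours.
True time: 4:15 + 4 hours = 8:15.

Final answer: 8:15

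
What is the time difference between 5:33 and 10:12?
From 5:33 to 10:12:
(10 x 60 + 12) - (5 x 60 + 33) = 612 - 333 = 279 minutes
= 4 hours and 39 minutes

Final answer: 4 hours and 39 minutes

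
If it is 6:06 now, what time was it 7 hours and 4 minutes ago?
Starting time: 6:06 = 366 total minutes past 12:00
Subtracting: 7 hours and 4 minutes = 424 minutes
366 - 424 = -58 (negative, add 12 hours = 720) = 662 minutes
= 11 hours and 2 minutes past 12:00 = 11:02

Final answer: 11:02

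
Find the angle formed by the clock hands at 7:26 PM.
Hour hand position: 7 x 30 + 26 x 0.5 = 223 degrees
Minute hand position: 26 x 6 = 156 degrees
Difference: |223 - 156| = 67 degrees
The angle between the hands is 67 degrees

Final answer: 67 degrees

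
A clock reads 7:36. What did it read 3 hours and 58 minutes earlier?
Starting time: 7:36 = 456 total minutes past 12:00
Subtracting: 3 hours and 58 minutes = 238 minutes
456 - 238 = 218 minutes
= 3 hours and 38 minutes past 12:00 = 3:38

Final answer: 3:38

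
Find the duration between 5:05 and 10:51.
From 5:05 to 10:51:
(10 x 60 + 51) - (5 x 60 + 5) = 651 - 305 = 346 minutes
= 5 hours and 46 minutes

Final answer: 5 hours and 46 minutes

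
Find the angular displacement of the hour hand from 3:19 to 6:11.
The hour hand moves 0.5 degrees per minute.
Time elapsed: 6:11 - 3:19 = 172 minutes
Angular displacement: 172 x 0.5 = 86 degrees

Final answer: 86 degrees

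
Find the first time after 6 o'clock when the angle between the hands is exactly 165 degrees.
At t minutes past 6:00, the hour hand is at 30 x 6 + 0.5t degrees and the minute hand is at 6t degrees.
The smaller angle between them is 165 degrees when |30H - 5.5t| = 165 or |30H - 5.5t| = 195.
With H = 6, solve 30 x 6 - 5.5t = +/- target for each target:
  t = (30 x 6 - 165) / 5.5 = 2.73
  t = (30 x 6 + 165) / 5.5 = 62.73 (outside (0, 60))
  t = (30 x 6 - 195) / 5.5 = -2.73 (outside (0, 60))
  t = (30 x 6 + 195) / 5.5 = 68.18 (outside (0, 60))
Valid solutions in (0, 60): {2.73} minutes.
The first occurrence is t = 2.73 minutes.
The hands form a 165-degree angle at 2.73 minutes past 6:00.

Final answer: 2.73 minutes past 6:00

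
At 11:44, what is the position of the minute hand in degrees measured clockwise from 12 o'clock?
The minute hand moves 6 degrees per minute.
At 11:44: 44 x 6 = 264 degrees

Final answer: 264 degrees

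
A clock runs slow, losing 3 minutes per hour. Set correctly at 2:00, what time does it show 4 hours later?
For every 60 true minutes, the faulty clock advances 60 - 3 = 57 minutes.
True elapsed: 4 hours = 240 minutes.
Faulty clock advances: 240 x 57/60 = 228 minutes (drift: 12 minutes behind).
Shown time: 2:00 + 228 minutes = 5:48.

Final answer: 5:48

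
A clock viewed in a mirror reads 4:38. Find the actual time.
Reflection across the vertical (12-6) axis maps a hand at angle A degrees to (360 - A) degrees, which sends a reading of T minutes past 12:00 to (720 - T) minutes past 12:00.
Mirror reads 4:38 = 278 minutes past 12:00.
Actual time: (720 - 278) mod 720 = 442 minutes = 7:22.

Final answer: 7:22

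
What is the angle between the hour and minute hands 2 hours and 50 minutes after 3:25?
First find the time 2 hours and 50 minutes after 3:25.
Total minutes: 3 x 60 + 25 + 2 x 60 + 50 = 375.
375 mod 720 = 375 minutes = 6:15.
Now compute the angle at 6:15:
Hour hand: 6 x 30 + 15 x 0.5 = 187.5 degrees
Minute hand: 15 x 6 = 90 degrees
Difference: |187.5 - 90| = 97.5 degrees
The angle is 97.5 degrees

Final answer: 97.5 degrees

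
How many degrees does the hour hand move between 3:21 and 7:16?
The hour hand moves 0.5 degrees per minute.
Time elapsed: 7:16 - 3:21 = 235 minutes
Angular displacement: 235 x 0.5 = 117.5 degrees

Final answer: 117.5 degrees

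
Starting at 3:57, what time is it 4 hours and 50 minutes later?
Starting time: 3:57
Adding 50 minutes to 57 minutes: 57 + 50 = 107 minutes = 1 hour and 47 minutes
Adding 4 hours: 3 + 4 + 1 (carry) = 8
Final time: 8:47

Final answer: 8:47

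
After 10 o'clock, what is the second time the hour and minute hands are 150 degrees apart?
At t minutes past 10:00, the hour hand is at 30 x 10 + 0.5t degrees and the minute hand is at 6t degrees.
The smaller angle between them is 150 degrees when |30H - 5.5t| = 150 or |30H - 5.5t| = 210.
With H = 10, solve 30 x 10 - 5.5t = +/- target for each target:
  t = (30 x 10 - 150) / 5.5 = 27.27
  t = (30 x 10 + 150) / 5.5 = 81.82 (outside (0, 60))
  t = (30 x 10 - 210) / 5.5 = 16.36
  t = (30 x 10 + 210) / 5.5 = 92.73 (outside (0, 60))
Valid solutions in (0, 60): {16.36, 27.27} minutes.
The second occurrence is t = 27.27 minutes.
The hands form a 150-degree angle at 27.27 minutes past 10:00.

Final answer: 27.27 minutes past 10:00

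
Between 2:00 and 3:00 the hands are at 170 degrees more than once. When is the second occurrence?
At t minutes past 2:00, the hour hand is at 30 x 2 + 0.5t degrees and the minute hand is at 6t degrees.
The smaller angle between them is 170 degrees when |30H - 5.5t| = 170 or |30H - 5.5t| = 190.
With H = 2, solve 30 x 2 - 5.5t = +/- target for each target:
  t = (30 x 2 - 170) / 5.5 = -20 (outside (0, 60))
  t = (30 x 2 + 170) / 5.5 = 41.82
  t = (30 x 2 - 190) / 5.5 = -23.64 (outside (0, 60))
  t = (30 x 2 + 190) / 5.5 = 45.45
Valid solutions in (0, 60): {41.82, 45.45} minutes.
The second occurrence is t = 45.45 minutes.
The hands form a 170-degree angle at 45.45 minutes past 2:00.

Final answer: 45.45 minutes past 2:00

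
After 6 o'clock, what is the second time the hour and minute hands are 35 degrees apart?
At t minutes past 6:00, the hour hand is at 30 x 6 + 0.5t degrees and the minute hand is at 6t degrees.
The smaller angle between them is 35 degrees when |30H - 5.5t| = 35 or |30H - 5.5t| = 325.
With H = 6, solve 30 x 6 - 5.5t = +/- target for each target:
  t = (30 x 6 - 35) / 5.5 = 26.36
  t = (30 x 6 + 35) / 5.5 = 39.09
  t = (30 x 6 - 325) / 5.5 = -26.36 (outside (0, 60))
  t = (30 x 6 + 325) / 5.5 = 91.82 (outside (0, 60))
Valid solutions in (0, 60): {26.36, 39.09} minutes.
The second occurrence is t = 39.09 minutes.
The hands form a 35-degree angle at 39.09 minutes past 6:00.

Final answer: 39.09 minutes past 6:00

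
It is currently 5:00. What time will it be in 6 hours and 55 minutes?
Starting time: 5:00
Adding 55 minutes to 0 minutes: 0 + 55 = 55 minutes
Adding 6 hours: 5 + 6 = 11
Final time: 11:55

Final answer: 11:55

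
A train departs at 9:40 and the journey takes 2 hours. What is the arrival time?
Starting time: 9:40
Adding 0 minutes to 40 minutes: 40 + 0 = 40 minutes
Adding 2 hours: 9 + 2 = 11
Final time: 11:40

Final answer: 11:40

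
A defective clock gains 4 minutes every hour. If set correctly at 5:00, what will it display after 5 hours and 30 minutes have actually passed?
For every 60 true minutes, the faulty clock advances 60 + 4 = 64 minutes.
True elapsed: 5 hours and 30 minutes = 330 minutes.
Faulty clock advances: 330 x 64/60 = 352 minutes (drift: 22 minutes ahead).
Shown time: 5:00 + 352 minutes = 10:52.

Final answer: 10:52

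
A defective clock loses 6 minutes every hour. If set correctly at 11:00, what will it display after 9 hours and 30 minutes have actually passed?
For every 60 true minutes, the faulty clock advances 60 - 6 = 54 minutes.
True elapsed: 9 hours and 30 minutes = 570 minutes.
Faulty clock advances: 570 x 54/60 = 513 minutes (drift: 57 minutes behind).
Shown time: 11:00 + 513 minutes = 7:33.

Final answer: 7:33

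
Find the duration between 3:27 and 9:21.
From 3:27 to 9:21:
(9 x 60 + 21) - (3 x 60 + 27) = 561 - 207 = 354 minutes
= 5 hours and 54 minutes

Final answer: 5 hours and 54 minutes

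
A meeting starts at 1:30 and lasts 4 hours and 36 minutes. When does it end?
Starting time: 1:30
Adding 36 minutes to 30 minutes: 30 + 36 = 66 minutes = 1 hour and 6 minutes
Adding 4 hours: 1 + 4 + 1 (carry) = 6
Final time: 6:06

Final answer: 6:06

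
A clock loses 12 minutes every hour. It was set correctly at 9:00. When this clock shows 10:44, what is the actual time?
For every 60 true minutes, the faulty clock advances 48 minutes, so 1 faulty-clock minute corresponds to 60/48 true minutes.
From 9:00 to 10:44 on the faulty dial is 104 minutes.
True elapsed: 104 x 60/48 = 130 minutes = 2 hours and 10 minutes.
True time: 9:00 + 2 hours and 10 minutes = 11:10.

Final answer: 11:10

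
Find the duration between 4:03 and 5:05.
From 4:03 to 5:05:
(5 x 60 + 5) - (4 x 60 + 3) = 305 - 243 = 62 minutes
= 1 hour and 2 minutes

Final answer: 1 hour and 2 minutes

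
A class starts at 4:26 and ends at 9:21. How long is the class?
From 4:26 to 9:21:
(9 x 60 + 21) - (4 x 60 + 26) = 561 - 266 = 295 minutes
= 4 hours and 55 minutes

Final answer: 4 hours and 55 minutes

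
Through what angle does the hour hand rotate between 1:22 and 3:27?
The hour hand moves 0.5 degrees per minute.
Time elapsed: 3:27 - 1:22 = 125 minutes
Angular displacement: 125 x 0.5 = 62.5 degrees

Final answer: 62.5 degrees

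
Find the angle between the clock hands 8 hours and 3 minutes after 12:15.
First find the time 8 hours and 3 minutes after 12:15.
Total minutes: 12 x 60 + 15 + 8 x 60 + 3 = 1218.
1218 mod 720 = 498 minutes = 8:18.
Now compute the angle at 8:18:
Hour hand: 8 x 30 + 18 x 0.5 = 249 degrees
Minute hand: 18 x 6 = 108 degrees
Difference: |249 - 108| = 141 degrees
The angle is 141 degrees

Final answer: 141 degrees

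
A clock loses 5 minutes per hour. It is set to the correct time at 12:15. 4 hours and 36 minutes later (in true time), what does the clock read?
For every 60 true minutes, the faulty clock advances 60 - 5 = 55 minutes.
True elapsed: 4 hours and 36 minutes = 276 minutes.
Faulty clock advances: 276 x 55/60 = 253 minutes (drift: 23 minutes behind).
Shown time: 12:15 + 253 minutes = 4:28.

Final answer: 4:28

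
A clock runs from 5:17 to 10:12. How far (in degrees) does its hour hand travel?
The hour hand moves 0.5 degrees per minute.
Time elapsed: 10:12 - 5:17 = 295 minutes
Angular displacement: 295 x 0.5 = 147.5 degrees

Final answer: 147.5 degrees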